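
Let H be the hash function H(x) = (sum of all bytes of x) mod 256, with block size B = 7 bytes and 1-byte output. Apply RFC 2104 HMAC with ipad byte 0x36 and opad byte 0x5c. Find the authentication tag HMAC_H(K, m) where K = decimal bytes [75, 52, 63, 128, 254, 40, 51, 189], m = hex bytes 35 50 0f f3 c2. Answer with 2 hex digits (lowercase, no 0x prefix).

1f

Key decimal bytes [75, 52, 63, 128, 254, 40, 51, 189] = 4b 34 3f 80 fe 28 33 bd is 8 bytes > B = 7, so hash it first: H(key) = 54, then zero-pad to 7 bytes: K' = 54 00 00 00 00 00 00.
K' ⊕ ipad = 62 36 36 36 36 36 36.  K' ⊕ opad = 08 5c 5c 5c 5c 5c 5c.
Inner input = (K'⊕ipad) ∥ m = 62 36 36 36 36 36 36 ∥ 35 50 0f f3 c2.
Inner hash: sum = 98+54+54+54+54+54+54+53+80+15+243+194 = 1007; mod 256 = 239 → ef.
Outer input = (K'⊕opad) ∥ inner = 08 5c 5c 5c 5c 5c 5c ∥ ef.
Outer hash (tag): sum = 8+92+92+92+92+92+92+239 = 799; mod 256 = 31 → 1f.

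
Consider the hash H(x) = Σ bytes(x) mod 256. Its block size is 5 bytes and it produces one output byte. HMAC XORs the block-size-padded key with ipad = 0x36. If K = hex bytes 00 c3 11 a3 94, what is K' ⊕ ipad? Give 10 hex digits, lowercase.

36f52795a2

Key hex bytes 00 c3 11 a3 94 is exactly B = 5 bytes: K' = 00 c3 11 a3 94.
XOR each byte with 0x36: 00⊕36=36, c3⊕36=f5, 11⊕36=27, a3⊕36=95, 94⊕36=a2.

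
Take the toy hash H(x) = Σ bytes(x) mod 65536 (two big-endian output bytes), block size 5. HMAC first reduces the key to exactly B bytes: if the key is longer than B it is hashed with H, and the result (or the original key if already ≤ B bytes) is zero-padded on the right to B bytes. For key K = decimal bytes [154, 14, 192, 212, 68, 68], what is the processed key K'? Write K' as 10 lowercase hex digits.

|K| = 6 > B = 5, so first hash the key.
H(K): sum = 154+14+192+212+68+68 = 708 → 02 c4.
Zero-pad H(K) = 02 c4 to 5 bytes: K' = 02 c4 00 00 00.

02c4000000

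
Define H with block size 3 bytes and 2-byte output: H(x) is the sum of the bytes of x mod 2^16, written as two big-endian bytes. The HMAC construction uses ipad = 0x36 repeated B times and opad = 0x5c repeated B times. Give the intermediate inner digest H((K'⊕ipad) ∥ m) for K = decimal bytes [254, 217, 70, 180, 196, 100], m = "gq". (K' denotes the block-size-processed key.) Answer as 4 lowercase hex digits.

0212

Key decimal bytes [254, 217, 70, 180, 196, 100] = fe d9 46 b4 c4 64 is 6 bytes > B = 3, so hash it first: H(key) = 03 f9, then zero-pad to 3 bytes: K' = 03 f9 00.
K' ⊕ ipad = 35 cf 36.
Inner input = 35 cf 36 ∥ 67 71.
Inner hash: sum = 53+207+54+103+113 = 530 → 02 12.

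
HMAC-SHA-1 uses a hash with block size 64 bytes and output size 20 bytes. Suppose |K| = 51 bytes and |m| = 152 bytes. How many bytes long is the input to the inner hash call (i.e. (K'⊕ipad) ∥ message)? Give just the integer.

216

Key is 51 ≤ 64 bytes, zero-padded: |K'| = 64.
Inner input = (K'⊕ipad) ∥ m → 64 + 152 = 216 bytes.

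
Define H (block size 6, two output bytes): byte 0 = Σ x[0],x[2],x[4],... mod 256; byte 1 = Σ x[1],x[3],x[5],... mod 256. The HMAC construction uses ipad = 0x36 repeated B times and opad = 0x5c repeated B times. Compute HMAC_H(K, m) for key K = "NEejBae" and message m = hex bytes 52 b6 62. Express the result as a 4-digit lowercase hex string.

4a4c

Key "NEejBae" = 4e 45 65 6a 42 61 65 is 7 bytes > B = 6, so hash it first: H(key) = 5a 10, then zero-pad to 6 bytes: K' = 5a 10 00 00 00 00.
K' ⊕ ipad = 6c 26 36 36 36 36.  K' ⊕ opad = 06 4c 5c 5c 5c 5c.
Inner input = (K'⊕ipad) ∥ m = 6c 26 36 36 36 36 ∥ 52 b6 62.
Inner hash: even-index sum = 396 mod 256 = 140; odd-index sum = 328 mod 256 = 72 → 8c 48.
Outer input = (K'⊕opad) ∥ inner = 06 4c 5c 5c 5c 5c ∥ 8c 48.
Outer hash (tag): even-index sum = 330 mod 256 = 74; odd-index sum = 332 mod 256 = 76 → 4a 4c.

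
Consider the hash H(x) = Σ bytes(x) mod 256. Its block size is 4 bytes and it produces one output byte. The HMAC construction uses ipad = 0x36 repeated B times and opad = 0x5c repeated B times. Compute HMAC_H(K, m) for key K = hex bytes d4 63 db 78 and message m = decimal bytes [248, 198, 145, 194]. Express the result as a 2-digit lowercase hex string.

f5

Key hex bytes d4 63 db 78 is exactly B = 4 bytes: K' = d4 63 db 78.
K' ⊕ ipad = e2 55 ed 4e.  K' ⊕ opad = 88 3f 87 24.
Inner input = (K'⊕ipad) ∥ m = e2 55 ed 4e ∥ f8 c6 91 c2.
Inner hash: sum = 226+85+237+78+248+198+145+194 = 1411; mod 256 = 131 → 83.
Outer input = (K'⊕opad) ∥ inner = 88 3f 87 24 ∥ 83.
Outer hash (tag): sum = 136+63+135+36+131 = 501; mod 256 = 245 → f5.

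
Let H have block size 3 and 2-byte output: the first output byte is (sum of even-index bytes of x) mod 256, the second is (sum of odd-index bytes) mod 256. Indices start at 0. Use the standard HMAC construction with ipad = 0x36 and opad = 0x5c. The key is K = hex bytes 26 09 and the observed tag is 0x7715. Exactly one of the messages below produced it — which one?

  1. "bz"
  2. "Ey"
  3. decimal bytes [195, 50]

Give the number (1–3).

Key hex bytes 26 09 is 2 bytes ≤ B = 3; zero-pad to 3 bytes: K' = 26 09 00.
K' ⊕ ipad = 10 3f 36; K' ⊕ opad = 7a 55 5c.
m1: inner = H(10 3f 36 62 7a) = c0 a1; tag = H(7a 55 5c c0 a1) = 7715 ← matches
m2: inner = H(10 3f 36 45 79) = bf 84; tag = H(7a 55 5c bf 84) = 5a14
m3: inner = H(10 3f 36 c3 32) = 78 02; tag = H(7a 55 5c 78 02) = d8cd

1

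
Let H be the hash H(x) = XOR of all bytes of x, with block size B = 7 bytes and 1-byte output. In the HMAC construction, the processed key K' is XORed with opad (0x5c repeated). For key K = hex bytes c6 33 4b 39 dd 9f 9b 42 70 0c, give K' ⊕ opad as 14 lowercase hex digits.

3c5c5c5c5c5c5c

Key hex bytes c6 33 4b 39 dd 9f 9b 42 70 0c is 10 bytes > B = 7, so hash it first: H(key) = 60, then zero-pad to 7 bytes: K' = 60 00 00 00 00 00 00.
XOR each byte with 0x5c: 60⊕5c=3c, 00⊕5c=5c, 00⊕5c=5c, 00⊕5c=5c, 00⊕5c=5c, 00⊕5c=5c, 00⊕5c=5c.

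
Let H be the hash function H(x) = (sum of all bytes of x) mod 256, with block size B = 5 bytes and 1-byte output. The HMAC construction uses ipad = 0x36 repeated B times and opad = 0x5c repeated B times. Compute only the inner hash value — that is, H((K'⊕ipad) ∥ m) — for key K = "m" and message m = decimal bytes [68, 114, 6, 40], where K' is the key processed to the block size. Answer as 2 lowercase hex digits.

17

Key "m" = 6d is 1 byte ≤ B = 5; zero-pad to 5 bytes: K' = 6d 00 00 00 00.
K' ⊕ ipad = 5b 36 36 36 36.
Inner input = 5b 36 36 36 36 ∥ 44 72 06 28.
Inner hash: sum = 91+54+54+54+54+68+114+6+40 = 535; mod 256 = 23 → 17.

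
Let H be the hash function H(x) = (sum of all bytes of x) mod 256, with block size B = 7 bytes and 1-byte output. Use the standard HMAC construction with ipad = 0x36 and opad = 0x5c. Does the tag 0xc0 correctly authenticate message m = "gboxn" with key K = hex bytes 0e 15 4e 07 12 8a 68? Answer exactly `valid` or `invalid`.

Key hex bytes 0e 15 4e 07 12 8a 68 is exactly B = 7 bytes: K' = 0e 15 4e 07 12 8a 68.
K' ⊕ ipad = 38 23 78 31 24 bc 5e; K' ⊕ opad = 52 49 12 5b 4e d6 34.
Inner hash: sum = 56+35+120+49+36+188+94+103+98+111+120+110 = 1120; mod 256 = 96 → 60.
Outer hash (recomputed tag): sum = 82+73+18+91+78+214+52+96 = 704; mod 256 = 192 → c0.
Recomputed tag = c0; claimed = c0 → match.

valid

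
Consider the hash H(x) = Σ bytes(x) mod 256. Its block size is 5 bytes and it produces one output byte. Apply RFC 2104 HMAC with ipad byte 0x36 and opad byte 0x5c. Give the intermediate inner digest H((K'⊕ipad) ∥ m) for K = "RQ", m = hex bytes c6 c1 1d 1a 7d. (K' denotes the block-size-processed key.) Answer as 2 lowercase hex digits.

a8

Key "RQ" = 52 51 is 2 bytes ≤ B = 5; zero-pad to 5 bytes: K' = 52 51 00 00 00.
K' ⊕ ipad = 64 67 36 36 36.
Inner input = 64 67 36 36 36 ∥ c6 c1 1d 1a 7d.
Inner hash: sum = 100+103+54+54+54+198+193+29+26+125 = 936; mod 256 = 168 → a8.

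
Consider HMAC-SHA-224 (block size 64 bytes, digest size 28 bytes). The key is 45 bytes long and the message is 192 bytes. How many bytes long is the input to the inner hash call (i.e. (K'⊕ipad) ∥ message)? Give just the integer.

256

Key is 45 ≤ 64 bytes, zero-padded: |K'| = 64.
Inner input = (K'⊕ipad) ∥ m → 64 + 192 = 256 bytes.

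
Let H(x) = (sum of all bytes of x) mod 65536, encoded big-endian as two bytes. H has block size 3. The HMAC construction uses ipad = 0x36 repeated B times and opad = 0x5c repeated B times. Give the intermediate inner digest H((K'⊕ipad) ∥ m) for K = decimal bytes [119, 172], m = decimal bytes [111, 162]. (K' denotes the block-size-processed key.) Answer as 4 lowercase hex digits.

0222

Key decimal bytes [119, 172] = 77 ac is 2 bytes ≤ B = 3; zero-pad to 3 bytes: K' = 77 ac 00.
K' ⊕ ipad = 41 9a 36.
Inner input = 41 9a 36 ∥ 6f a2.
Inner hash: sum = 65+154+54+111+162 = 546 → 02 22.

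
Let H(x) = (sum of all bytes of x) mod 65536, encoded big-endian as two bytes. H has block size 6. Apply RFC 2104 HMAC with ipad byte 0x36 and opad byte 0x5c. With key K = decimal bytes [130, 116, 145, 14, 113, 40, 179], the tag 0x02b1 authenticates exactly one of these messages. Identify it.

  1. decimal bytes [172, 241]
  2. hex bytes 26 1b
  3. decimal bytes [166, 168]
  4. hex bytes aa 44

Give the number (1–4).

2

Key decimal bytes [130, 116, 145, 14, 113, 40, 179] = 82 74 91 0e 71 28 b3 is 7 bytes > B = 6, so hash it first: H(key) = 02 e1, then zero-pad to 6 bytes: K' = 02 e1 00 00 00 00.
K' ⊕ ipad = 34 d7 36 36 36 36; K' ⊕ opad = 5e bd 5c 5c 5c 5c.
m1: inner = H(34 d7 36 36 36 36 ac f1) = 03 80; tag = H(5e bd 5c 5c 5c 5c 03 80) = 030e
m2: inner = H(34 d7 36 36 36 36 26 1b) = 02 24; tag = H(5e bd 5c 5c 5c 5c 02 24) = 02b1 ← matches
m3: inner = H(34 d7 36 36 36 36 a6 a8) = 03 31; tag = H(5e bd 5c 5c 5c 5c 03 31) = 02bf
m4: inner = H(34 d7 36 36 36 36 aa 44) = 02 d1; tag = H(5e bd 5c 5c 5c 5c 02 d1) = 035e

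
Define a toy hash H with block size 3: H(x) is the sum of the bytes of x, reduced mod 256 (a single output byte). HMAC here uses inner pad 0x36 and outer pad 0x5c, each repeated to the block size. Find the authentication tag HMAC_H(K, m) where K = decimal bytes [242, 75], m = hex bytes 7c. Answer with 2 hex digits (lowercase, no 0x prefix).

Key decimal bytes [242, 75] = f2 4b is 2 bytes ≤ B = 3; zero-pad to 3 bytes: K' = f2 4b 00.
K' ⊕ ipad = c4 7d 36.  K' ⊕ opad = ae 17 5c.
Inner input = (K'⊕ipad) ∥ m = c4 7d 36 ∥ 7c.
Inner hash: sum = 196+125+54+124 = 499; mod 256 = 243 → f3.
Outer input = (K'⊕opad) ∥ inner = ae 17 5c ∥ f3.
Outer hash (tag): sum = 174+23+92+243 = 532; mod 256 = 20 → 14.

14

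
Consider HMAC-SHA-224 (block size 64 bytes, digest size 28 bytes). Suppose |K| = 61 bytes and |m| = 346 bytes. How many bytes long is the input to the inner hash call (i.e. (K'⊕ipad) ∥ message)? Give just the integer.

Key is 61 ≤ 64 bytes, zero-padded: |K'| = 64.
Inner input = (K'⊕ipad) ∥ m → 64 + 346 = 410 bytes.

410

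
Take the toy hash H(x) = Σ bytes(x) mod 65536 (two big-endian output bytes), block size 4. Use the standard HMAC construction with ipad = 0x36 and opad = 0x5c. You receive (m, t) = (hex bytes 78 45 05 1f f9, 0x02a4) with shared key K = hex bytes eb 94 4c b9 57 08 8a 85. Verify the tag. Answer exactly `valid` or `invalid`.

invalid

Key hex bytes eb 94 4c b9 57 08 8a 85 is 8 bytes > B = 4, so hash it first: H(key) = 03 f2, then zero-pad to 4 bytes: K' = 03 f2 00 00.
K' ⊕ ipad = 35 c4 36 36; K' ⊕ opad = 5f ae 5c 5c.
Inner hash: sum = 53+196+54+54+120+69+5+31+249 = 831 → 03 3f.
Outer hash (recomputed tag): sum = 95+174+92+92+3+63 = 519 → 02 07.
Recomputed tag = 0207; claimed = 02a4 → mismatch.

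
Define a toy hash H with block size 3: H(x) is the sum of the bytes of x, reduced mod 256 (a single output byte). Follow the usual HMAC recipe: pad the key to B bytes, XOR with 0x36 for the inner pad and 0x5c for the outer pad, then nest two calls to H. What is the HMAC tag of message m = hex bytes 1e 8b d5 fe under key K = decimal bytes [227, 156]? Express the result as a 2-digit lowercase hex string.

0c

Key decimal bytes [227, 156] = e3 9c is 2 bytes ≤ B = 3; zero-pad to 3 bytes: K' = e3 9c 00.
K' ⊕ ipad = d5 aa 36.  K' ⊕ opad = bf c0 5c.
Inner input = (K'⊕ipad) ∥ m = d5 aa 36 ∥ 1e 8b d5 fe.
Inner hash: sum = 213+170+54+30+139+213+254 = 1073; mod 256 = 49 → 31.
Outer input = (K'⊕opad) ∥ inner = bf c0 5c ∥ 31.
Outer hash (tag): sum = 191+192+92+49 = 524; mod 256 = 12 → 0c.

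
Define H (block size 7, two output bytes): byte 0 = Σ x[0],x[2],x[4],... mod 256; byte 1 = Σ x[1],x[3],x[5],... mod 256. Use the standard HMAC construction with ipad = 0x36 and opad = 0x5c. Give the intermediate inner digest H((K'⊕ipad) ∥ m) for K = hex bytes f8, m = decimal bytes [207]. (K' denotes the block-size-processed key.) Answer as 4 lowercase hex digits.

7071

Key hex bytes f8 is 1 byte ≤ B = 7; zero-pad to 7 bytes: K' = f8 00 00 00 00 00 00.
K' ⊕ ipad = ce 36 36 36 36 36 36.
Inner input = ce 36 36 36 36 36 36 ∥ cf.
Inner hash: even-index sum = 368 mod 256 = 112; odd-index sum = 369 mod 256 = 113 → 70 71.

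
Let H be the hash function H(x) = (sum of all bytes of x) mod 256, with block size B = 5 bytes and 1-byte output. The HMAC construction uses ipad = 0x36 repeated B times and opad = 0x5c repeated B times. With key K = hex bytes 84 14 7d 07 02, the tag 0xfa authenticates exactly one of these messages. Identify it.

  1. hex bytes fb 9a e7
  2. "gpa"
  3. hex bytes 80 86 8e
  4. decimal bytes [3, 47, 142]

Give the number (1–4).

Key hex bytes 84 14 7d 07 02 is exactly B = 5 bytes: K' = 84 14 7d 07 02.
K' ⊕ ipad = b2 22 4b 31 34; K' ⊕ opad = d8 48 21 5b 5e.
m1: inner = H(b2 22 4b 31 34 fb 9a e7) = 00; tag = H(d8 48 21 5b 5e 00) = fa ← matches
m2: inner = H(b2 22 4b 31 34 67 70 61) = bc; tag = H(d8 48 21 5b 5e bc) = b6
m3: inner = H(b2 22 4b 31 34 80 86 8e) = 18; tag = H(d8 48 21 5b 5e 18) = 12
m4: inner = H(b2 22 4b 31 34 03 2f 8e) = 44; tag = H(d8 48 21 5b 5e 44) = 3e

1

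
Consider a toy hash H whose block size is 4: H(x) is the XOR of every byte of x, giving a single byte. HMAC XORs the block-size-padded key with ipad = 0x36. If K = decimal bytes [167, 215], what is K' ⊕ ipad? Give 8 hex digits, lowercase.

Key decimal bytes [167, 215] = a7 d7 is 2 bytes ≤ B = 4; zero-pad to 4 bytes: K' = a7 d7 00 00.
XOR each byte with 0x36: a7⊕36=91, d7⊕36=e1, 00⊕36=36, 00⊕36=36.

91e13636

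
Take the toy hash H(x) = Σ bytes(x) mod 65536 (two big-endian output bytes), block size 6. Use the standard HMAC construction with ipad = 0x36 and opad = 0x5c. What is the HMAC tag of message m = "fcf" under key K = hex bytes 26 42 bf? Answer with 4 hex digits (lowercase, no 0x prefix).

036f

Key hex bytes 26 42 bf is 3 bytes ≤ B = 6; zero-pad to 6 bytes: K' = 26 42 bf 00 00 00.
K' ⊕ ipad = 10 74 89 36 36 36.  K' ⊕ opad = 7a 1e e3 5c 5c 5c.
Inner input = (K'⊕ipad) ∥ m = 10 74 89 36 36 36 ∥ 66 63 66.
Inner hash: sum = 16+116+137+54+54+54+102+99+102 = 734 → 02 de.
Outer input = (K'⊕opad) ∥ inner = 7a 1e e3 5c 5c 5c ∥ 02 de.
Outer hash (tag): sum = 122+30+227+92+92+92+2+222 = 879 → 03 6f.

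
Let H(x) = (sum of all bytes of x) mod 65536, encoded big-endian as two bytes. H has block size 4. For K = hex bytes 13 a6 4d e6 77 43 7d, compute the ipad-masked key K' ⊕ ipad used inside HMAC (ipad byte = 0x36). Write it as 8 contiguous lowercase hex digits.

35153636

Key hex bytes 13 a6 4d e6 77 43 7d is 7 bytes > B = 4, so hash it first: H(key) = 03 23, then zero-pad to 4 bytes: K' = 03 23 00 00.
XOR each byte with 0x36: 03⊕36=35, 23⊕36=15, 00⊕36=36, 00⊕36=36.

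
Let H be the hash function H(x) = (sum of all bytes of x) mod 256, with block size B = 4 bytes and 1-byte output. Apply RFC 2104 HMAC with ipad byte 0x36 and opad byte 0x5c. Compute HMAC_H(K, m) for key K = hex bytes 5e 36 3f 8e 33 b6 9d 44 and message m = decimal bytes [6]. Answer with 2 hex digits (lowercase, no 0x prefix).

Key hex bytes 5e 36 3f 8e 33 b6 9d 44 is 8 bytes > B = 4, so hash it first: H(key) = 2b, then zero-pad to 4 bytes: K' = 2b 00 00 00.
K' ⊕ ipad = 1d 36 36 36.  K' ⊕ opad = 77 5c 5c 5c.
Inner input = (K'⊕ipad) ∥ m = 1d 36 36 36 ∥ 06.
Inner hash: sum = 29+54+54+54+6 = 197 → c5.
Outer input = (K'⊕opad) ∥ inner = 77 5c 5c 5c ∥ c5.
Outer hash (tag): sum = 119+92+92+92+197 = 592; mod 256 = 80 → 50.

50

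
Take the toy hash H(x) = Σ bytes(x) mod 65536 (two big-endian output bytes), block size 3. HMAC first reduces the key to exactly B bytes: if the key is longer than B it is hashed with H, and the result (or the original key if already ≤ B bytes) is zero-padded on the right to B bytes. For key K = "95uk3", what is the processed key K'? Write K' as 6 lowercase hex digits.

|K| = 5 > B = 3, so first hash the key.
H(K): sum = 57+53+117+107+51 = 385 → 01 81.
Zero-pad H(K) = 01 81 to 3 bytes: K' = 01 81 00.

018100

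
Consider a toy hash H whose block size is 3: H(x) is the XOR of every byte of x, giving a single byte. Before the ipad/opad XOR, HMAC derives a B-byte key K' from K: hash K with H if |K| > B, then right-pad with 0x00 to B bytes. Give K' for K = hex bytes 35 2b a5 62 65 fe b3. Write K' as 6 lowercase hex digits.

f10000

|K| = 7 > B = 3, so first hash the key.
H(K): XOR 35⊕2b⊕a5⊕62⊕65⊕fe⊕b3 = f1.
Zero-pad H(K) = f1 to 3 bytes: K' = f1 00 00.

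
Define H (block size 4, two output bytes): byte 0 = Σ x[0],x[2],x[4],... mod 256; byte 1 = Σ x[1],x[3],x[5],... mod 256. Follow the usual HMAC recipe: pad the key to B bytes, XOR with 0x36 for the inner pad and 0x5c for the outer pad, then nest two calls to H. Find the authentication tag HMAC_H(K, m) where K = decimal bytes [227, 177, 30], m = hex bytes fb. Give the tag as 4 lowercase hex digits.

f906

Key decimal bytes [227, 177, 30] = e3 b1 1e is 3 bytes ≤ B = 4; zero-pad to 4 bytes: K' = e3 b1 1e 00.
K' ⊕ ipad = d5 87 28 36.  K' ⊕ opad = bf ed 42 5c.
Inner input = (K'⊕ipad) ∥ m = d5 87 28 36 ∥ fb.
Inner hash: even-index sum = 504 mod 256 = 248; odd-index sum = 189 mod 256 = 189 → f8 bd.
Outer input = (K'⊕opad) ∥ inner = bf ed 42 5c ∥ f8 bd.
Outer hash (tag): even-index sum = 505 mod 256 = 249; odd-index sum = 518 mod 256 = 6 → f9 06.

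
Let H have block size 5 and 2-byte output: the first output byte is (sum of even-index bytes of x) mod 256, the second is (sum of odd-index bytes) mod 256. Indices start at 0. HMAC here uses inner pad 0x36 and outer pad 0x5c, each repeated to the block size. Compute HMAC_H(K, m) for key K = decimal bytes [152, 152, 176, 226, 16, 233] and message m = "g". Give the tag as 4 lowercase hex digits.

Key decimal bytes [152, 152, 176, 226, 16, 233] = 98 98 b0 e2 10 e9 is 6 bytes > B = 5, so hash it first: H(key) = 58 63, then zero-pad to 5 bytes: K' = 58 63 00 00 00.
K' ⊕ ipad = 6e 55 36 36 36.  K' ⊕ opad = 04 3f 5c 5c 5c.
Inner input = (K'⊕ipad) ∥ m = 6e 55 36 36 36 ∥ 67.
Inner hash: even-index sum = 218 mod 256 = 218; odd-index sum = 242 mod 256 = 242 → da f2.
Outer input = (K'⊕opad) ∥ inner = 04 3f 5c 5c 5c ∥ da f2.
Outer hash (tag): even-index sum = 430 mod 256 = 174; odd-index sum = 373 mod 256 = 117 → ae 75.

ae75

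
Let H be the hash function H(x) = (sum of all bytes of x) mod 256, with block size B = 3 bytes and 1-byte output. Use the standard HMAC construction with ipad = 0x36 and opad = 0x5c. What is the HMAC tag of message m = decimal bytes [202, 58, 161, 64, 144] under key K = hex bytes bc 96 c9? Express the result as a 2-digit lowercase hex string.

Key hex bytes bc 96 c9 is exactly B = 3 bytes: K' = bc 96 c9.
K' ⊕ ipad = 8a a0 ff.  K' ⊕ opad = e0 ca 95.
Inner input = (K'⊕ipad) ∥ m = 8a a0 ff ∥ ca 3a a1 40 90.
Inner hash: sum = 138+160+255+202+58+161+64+144 = 1182; mod 256 = 158 → 9e.
Outer input = (K'⊕opad) ∥ inner = e0 ca 95 ∥ 9e.
Outer hash (tag): sum = 224+202+149+158 = 733; mod 256 = 221 → dd.

dd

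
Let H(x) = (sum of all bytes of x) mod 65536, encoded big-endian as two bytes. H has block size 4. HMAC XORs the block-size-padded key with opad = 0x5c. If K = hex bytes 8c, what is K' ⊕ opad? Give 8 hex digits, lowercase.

d05c5c5c

Key hex bytes 8c is 1 byte ≤ B = 4; zero-pad to 4 bytes: K' = 8c 00 00 00.
XOR each byte with 0x5c: 8c⊕5c=d0, 00⊕5c=5c, 00⊕5c=5c, 00⊕5c=5c.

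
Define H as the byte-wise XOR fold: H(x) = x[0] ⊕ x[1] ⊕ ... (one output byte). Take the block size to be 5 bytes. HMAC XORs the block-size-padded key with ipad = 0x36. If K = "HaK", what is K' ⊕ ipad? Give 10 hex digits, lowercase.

Key "HaK" = 48 61 4b is 3 bytes ≤ B = 5; zero-pad to 5 bytes: K' = 48 61 4b 00 00.
XOR each byte with 0x36: 48⊕36=7e, 61⊕36=57, 4b⊕36=7d, 00⊕36=36, 00⊕36=36.

7e577d3636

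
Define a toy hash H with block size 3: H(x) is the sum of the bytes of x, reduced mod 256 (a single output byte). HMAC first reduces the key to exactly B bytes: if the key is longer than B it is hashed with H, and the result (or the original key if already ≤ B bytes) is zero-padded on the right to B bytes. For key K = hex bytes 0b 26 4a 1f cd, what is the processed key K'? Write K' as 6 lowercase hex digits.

|K| = 5 > B = 3, so first hash the key.
H(K): sum = 11+38+74+31+205 = 359; mod 256 = 103 → 67.
Zero-pad H(K) = 67 to 3 bytes: K' = 67 00 00.

670000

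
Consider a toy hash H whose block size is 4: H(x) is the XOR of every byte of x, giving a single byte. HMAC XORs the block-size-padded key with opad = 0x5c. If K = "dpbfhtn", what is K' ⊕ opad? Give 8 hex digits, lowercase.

3e5c5c5c

Key "dpbfhtn" = 64 70 62 66 68 74 6e is 7 bytes > B = 4, so hash it first: H(key) = 62, then zero-pad to 4 bytes: K' = 62 00 00 00.
XOR each byte with 0x5c: 62⊕5c=3e, 00⊕5c=5c, 00⊕5c=5c, 00⊕5c=5c.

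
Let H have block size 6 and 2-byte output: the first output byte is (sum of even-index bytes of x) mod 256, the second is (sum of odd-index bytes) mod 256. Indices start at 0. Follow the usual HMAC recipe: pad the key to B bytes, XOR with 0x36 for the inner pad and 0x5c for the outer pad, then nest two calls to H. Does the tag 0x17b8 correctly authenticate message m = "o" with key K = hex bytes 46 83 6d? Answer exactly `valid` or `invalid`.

valid

Key hex bytes 46 83 6d is 3 bytes ≤ B = 6; zero-pad to 6 bytes: K' = 46 83 6d 00 00 00.
K' ⊕ ipad = 70 b5 5b 36 36 36; K' ⊕ opad = 1a df 31 5c 5c 5c.
Inner hash: even-index sum = 368 mod 256 = 112; odd-index sum = 289 mod 256 = 33 → 70 21.
Outer hash (recomputed tag): even-index sum = 279 mod 256 = 23; odd-index sum = 440 mod 256 = 184 → 17 b8.
Recomputed tag = 17b8; claimed = 17b8 → match.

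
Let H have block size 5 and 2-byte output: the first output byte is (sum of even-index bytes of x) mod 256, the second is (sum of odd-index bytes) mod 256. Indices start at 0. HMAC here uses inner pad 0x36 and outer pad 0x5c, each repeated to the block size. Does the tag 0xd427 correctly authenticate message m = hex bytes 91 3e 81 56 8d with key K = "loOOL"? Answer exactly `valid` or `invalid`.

invalid

Key "loOOL" = 6c 6f 4f 4f 4c is exactly B = 5 bytes: K' = 6c 6f 4f 4f 4c.
K' ⊕ ipad = 5a 59 79 79 7a; K' ⊕ opad = 30 33 13 13 10.
Inner hash: even-index sum = 481 mod 256 = 225; odd-index sum = 625 mod 256 = 113 → e1 71.
Outer hash (recomputed tag): even-index sum = 196 mod 256 = 196; odd-index sum = 295 mod 256 = 39 → c4 27.
Recomputed tag = c427; claimed = d427 → mismatch.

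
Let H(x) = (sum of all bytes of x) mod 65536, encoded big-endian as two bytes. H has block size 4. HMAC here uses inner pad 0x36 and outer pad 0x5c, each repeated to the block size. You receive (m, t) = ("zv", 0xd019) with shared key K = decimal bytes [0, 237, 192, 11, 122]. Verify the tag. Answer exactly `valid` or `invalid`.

invalid

Key decimal bytes [0, 237, 192, 11, 122] = 00 ed c0 0b 7a is 5 bytes > B = 4, so hash it first: H(key) = 02 32, then zero-pad to 4 bytes: K' = 02 32 00 00.
K' ⊕ ipad = 34 04 36 36; K' ⊕ opad = 5e 6e 5c 5c.
Inner hash: sum = 52+4+54+54+122+118 = 404 → 01 94.
Outer hash (recomputed tag): sum = 94+110+92+92+1+148 = 537 → 02 19.
Recomputed tag = 0219; claimed = d019 → mismatch.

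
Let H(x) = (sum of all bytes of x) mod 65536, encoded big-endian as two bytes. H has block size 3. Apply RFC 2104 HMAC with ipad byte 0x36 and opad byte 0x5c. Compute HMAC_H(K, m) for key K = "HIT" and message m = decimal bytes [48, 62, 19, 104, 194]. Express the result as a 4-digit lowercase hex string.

003e

Key "HIT" = 48 49 54 is exactly B = 3 bytes: K' = 48 49 54.
K' ⊕ ipad = 7e 7f 62.  K' ⊕ opad = 14 15 08.
Inner input = (K'⊕ipad) ∥ m = 7e 7f 62 ∥ 30 3e 13 68 c2.
Inner hash: sum = 126+127+98+48+62+19+104+194 = 778 → 03 0a.
Outer input = (K'⊕opad) ∥ inner = 14 15 08 ∥ 03 0a.
Outer hash (tag): sum = 20+21+8+3+10 = 62 → 00 3e.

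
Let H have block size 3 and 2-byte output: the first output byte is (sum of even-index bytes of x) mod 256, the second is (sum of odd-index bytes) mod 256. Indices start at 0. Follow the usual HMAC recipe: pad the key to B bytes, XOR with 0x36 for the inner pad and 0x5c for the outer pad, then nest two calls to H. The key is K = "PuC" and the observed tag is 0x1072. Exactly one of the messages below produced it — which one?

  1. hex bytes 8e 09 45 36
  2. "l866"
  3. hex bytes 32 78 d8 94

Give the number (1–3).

2

Key "PuC" = 50 75 43 is exactly B = 3 bytes: K' = 50 75 43.
K' ⊕ ipad = 66 43 75; K' ⊕ opad = 0c 29 1f.
m1: inner = H(66 43 75 8e 09 45 36) = 1a 16; tag = H(0c 29 1f 1a 16) = 4143
m2: inner = H(66 43 75 6c 38 36 36) = 49 e5; tag = H(0c 29 1f 49 e5) = 1072 ← matches
m3: inner = H(66 43 75 32 78 d8 94) = e7 4d; tag = H(0c 29 1f e7 4d) = 7810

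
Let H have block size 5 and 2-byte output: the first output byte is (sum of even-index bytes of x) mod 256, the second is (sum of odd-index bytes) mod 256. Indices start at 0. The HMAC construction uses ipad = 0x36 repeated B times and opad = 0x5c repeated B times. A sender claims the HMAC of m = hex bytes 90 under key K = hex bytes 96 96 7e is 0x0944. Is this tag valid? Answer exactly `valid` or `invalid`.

Key hex bytes 96 96 7e is 3 bytes ≤ B = 5; zero-pad to 5 bytes: K' = 96 96 7e 00 00.
K' ⊕ ipad = a0 a0 48 36 36; K' ⊕ opad = ca ca 22 5c 5c.
Inner hash: even-index sum = 286 mod 256 = 30; odd-index sum = 358 mod 256 = 102 → 1e 66.
Outer hash (recomputed tag): even-index sum = 430 mod 256 = 174; odd-index sum = 324 mod 256 = 68 → ae 44.
Recomputed tag = ae44; claimed = 0944 → mismatch.

invalid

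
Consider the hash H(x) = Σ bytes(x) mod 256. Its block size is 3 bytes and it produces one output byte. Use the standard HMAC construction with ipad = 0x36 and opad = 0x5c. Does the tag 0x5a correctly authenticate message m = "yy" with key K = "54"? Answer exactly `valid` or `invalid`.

Key "54" = 35 34 is 2 bytes ≤ B = 3; zero-pad to 3 bytes: K' = 35 34 00.
K' ⊕ ipad = 03 02 36; K' ⊕ opad = 69 68 5c.
Inner hash: sum = 3+2+54+121+121 = 301; mod 256 = 45 → 2d.
Outer hash (recomputed tag): sum = 105+104+92+45 = 346; mod 256 = 90 → 5a.
Recomputed tag = 5a; claimed = 5a → match.

valid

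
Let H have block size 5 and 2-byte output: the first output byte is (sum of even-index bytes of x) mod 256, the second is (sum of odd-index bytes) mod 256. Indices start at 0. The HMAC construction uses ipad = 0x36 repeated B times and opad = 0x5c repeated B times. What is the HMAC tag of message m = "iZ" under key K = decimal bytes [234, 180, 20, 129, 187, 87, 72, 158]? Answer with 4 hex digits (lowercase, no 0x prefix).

Key decimal bytes [234, 180, 20, 129, 187, 87, 72, 158] = ea b4 14 81 bb 57 48 9e is 8 bytes > B = 5, so hash it first: H(key) = 01 2a, then zero-pad to 5 bytes: K' = 01 2a 00 00 00.
K' ⊕ ipad = 37 1c 36 36 36.  K' ⊕ opad = 5d 76 5c 5c 5c.
Inner input = (K'⊕ipad) ∥ m = 37 1c 36 36 36 ∥ 69 5a.
Inner hash: even-index sum = 253 mod 256 = 253; odd-index sum = 187 mod 256 = 187 → fd bb.
Outer input = (K'⊕opad) ∥ inner = 5d 76 5c 5c 5c ∥ fd bb.
Outer hash (tag): even-index sum = 464 mod 256 = 208; odd-index sum = 463 mod 256 = 207 → d0 cf.

d0cf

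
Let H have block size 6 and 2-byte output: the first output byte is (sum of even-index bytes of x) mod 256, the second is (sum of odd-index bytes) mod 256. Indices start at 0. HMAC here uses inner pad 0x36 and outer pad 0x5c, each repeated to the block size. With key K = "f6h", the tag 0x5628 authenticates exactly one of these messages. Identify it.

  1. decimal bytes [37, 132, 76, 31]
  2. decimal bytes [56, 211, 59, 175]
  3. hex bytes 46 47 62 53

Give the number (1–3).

Key "f6h" = 66 36 68 is 3 bytes ≤ B = 6; zero-pad to 6 bytes: K' = 66 36 68 00 00 00.
K' ⊕ ipad = 50 00 5e 36 36 36; K' ⊕ opad = 3a 6a 34 5c 5c 5c.
m1: inner = H(50 00 5e 36 36 36 25 84 4c 1f) = 55 0f; tag = H(3a 6a 34 5c 5c 5c 55 0f) = 1f31
m2: inner = H(50 00 5e 36 36 36 38 d3 3b af) = 57 ee; tag = H(3a 6a 34 5c 5c 5c 57 ee) = 2110
m3: inner = H(50 00 5e 36 36 36 46 47 62 53) = 8c 06; tag = H(3a 6a 34 5c 5c 5c 8c 06) = 5628 ← matches

3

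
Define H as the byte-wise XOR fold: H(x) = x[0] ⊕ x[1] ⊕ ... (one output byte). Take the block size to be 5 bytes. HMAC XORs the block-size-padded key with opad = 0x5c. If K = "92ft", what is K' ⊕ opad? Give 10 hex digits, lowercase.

656e3a285c

Key "92ft" = 39 32 66 74 is 4 bytes ≤ B = 5; zero-pad to 5 bytes: K' = 39 32 66 74 00.
XOR each byte with 0x5c: 39⊕5c=65, 32⊕5c=6e, 66⊕5c=3a, 74⊕5c=28, 00⊕5c=5c.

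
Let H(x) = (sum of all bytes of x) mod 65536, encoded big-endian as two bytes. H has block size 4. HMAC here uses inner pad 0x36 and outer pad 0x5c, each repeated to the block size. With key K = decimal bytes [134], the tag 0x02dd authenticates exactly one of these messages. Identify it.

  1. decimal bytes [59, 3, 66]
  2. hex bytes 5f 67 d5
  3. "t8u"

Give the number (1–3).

Key decimal bytes [134] = 86 is 1 byte ≤ B = 4; zero-pad to 4 bytes: K' = 86 00 00 00.
K' ⊕ ipad = b0 36 36 36; K' ⊕ opad = da 5c 5c 5c.
m1: inner = H(b0 36 36 36 3b 03 42) = 01 d2; tag = H(da 5c 5c 5c 01 d2) = 02c1
m2: inner = H(b0 36 36 36 5f 67 d5) = 02 ed; tag = H(da 5c 5c 5c 02 ed) = 02dd ← matches
m3: inner = H(b0 36 36 36 74 38 75) = 02 73; tag = H(da 5c 5c 5c 02 73) = 0263

2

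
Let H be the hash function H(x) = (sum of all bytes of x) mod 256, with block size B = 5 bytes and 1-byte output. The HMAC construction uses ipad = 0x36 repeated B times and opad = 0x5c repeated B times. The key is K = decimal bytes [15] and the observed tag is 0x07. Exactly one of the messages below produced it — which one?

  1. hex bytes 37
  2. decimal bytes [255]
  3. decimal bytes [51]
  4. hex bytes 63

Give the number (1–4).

Key decimal bytes [15] = 0f is 1 byte ≤ B = 5; zero-pad to 5 bytes: K' = 0f 00 00 00 00.
K' ⊕ ipad = 39 36 36 36 36; K' ⊕ opad = 53 5c 5c 5c 5c.
m1: inner = H(39 36 36 36 36 37) = 48; tag = H(53 5c 5c 5c 5c 48) = 0b
m2: inner = H(39 36 36 36 36 ff) = 10; tag = H(53 5c 5c 5c 5c 10) = d3
m3: inner = H(39 36 36 36 36 33) = 44; tag = H(53 5c 5c 5c 5c 44) = 07 ← matches
m4: inner = H(39 36 36 36 36 63) = 74; tag = H(53 5c 5c 5c 5c 74) = 37

3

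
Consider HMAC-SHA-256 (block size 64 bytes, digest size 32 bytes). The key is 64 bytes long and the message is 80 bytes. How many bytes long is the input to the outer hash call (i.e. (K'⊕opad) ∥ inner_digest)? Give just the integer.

Key is 64 ≤ 64 bytes, zero-padded: |K'| = 64.
Outer input = (K'⊕opad) ∥ H(inner) → 64 + 32 = 96 bytes.

96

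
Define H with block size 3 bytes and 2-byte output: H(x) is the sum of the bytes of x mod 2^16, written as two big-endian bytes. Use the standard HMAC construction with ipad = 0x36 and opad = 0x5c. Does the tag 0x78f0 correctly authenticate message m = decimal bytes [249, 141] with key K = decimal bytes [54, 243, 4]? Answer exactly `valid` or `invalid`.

invalid

Key decimal bytes [54, 243, 4] = 36 f3 04 is exactly B = 3 bytes: K' = 36 f3 04.
K' ⊕ ipad = 00 c5 32; K' ⊕ opad = 6a af 58.
Inner hash: sum = 0+197+50+249+141 = 637 → 02 7d.
Outer hash (recomputed tag): sum = 106+175+88+2+125 = 496 → 01 f0.
Recomputed tag = 01f0; claimed = 78f0 → mismatch.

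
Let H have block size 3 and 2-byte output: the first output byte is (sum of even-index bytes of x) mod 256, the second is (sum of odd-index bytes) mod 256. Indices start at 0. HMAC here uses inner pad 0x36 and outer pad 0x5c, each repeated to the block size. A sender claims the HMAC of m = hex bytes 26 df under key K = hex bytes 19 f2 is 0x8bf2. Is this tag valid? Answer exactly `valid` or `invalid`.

Key hex bytes 19 f2 is 2 bytes ≤ B = 3; zero-pad to 3 bytes: K' = 19 f2 00.
K' ⊕ ipad = 2f c4 36; K' ⊕ opad = 45 ae 5c.
Inner hash: even-index sum = 324 mod 256 = 68; odd-index sum = 234 mod 256 = 234 → 44 ea.
Outer hash (recomputed tag): even-index sum = 395 mod 256 = 139; odd-index sum = 242 mod 256 = 242 → 8b f2.
Recomputed tag = 8bf2; claimed = 8bf2 → match.

valid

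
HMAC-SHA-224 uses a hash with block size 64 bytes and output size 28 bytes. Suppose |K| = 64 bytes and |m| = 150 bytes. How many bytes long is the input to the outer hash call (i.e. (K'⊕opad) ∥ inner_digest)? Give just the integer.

92

Key is 64 ≤ 64 bytes, zero-padded: |K'| = 64.
Outer input = (K'⊕opad) ∥ H(inner) → 64 + 28 = 92 bytes.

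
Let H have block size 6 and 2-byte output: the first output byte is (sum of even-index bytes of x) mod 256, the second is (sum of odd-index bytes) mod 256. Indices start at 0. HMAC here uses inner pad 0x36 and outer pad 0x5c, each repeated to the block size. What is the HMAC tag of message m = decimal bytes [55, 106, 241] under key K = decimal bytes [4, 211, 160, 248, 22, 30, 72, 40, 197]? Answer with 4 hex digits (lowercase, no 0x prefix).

Key decimal bytes [4, 211, 160, 248, 22, 30, 72, 40, 197] = 04 d3 a0 f8 16 1e 48 28 c5 is 9 bytes > B = 6, so hash it first: H(key) = c7 11, then zero-pad to 6 bytes: K' = c7 11 00 00 00 00.
K' ⊕ ipad = f1 27 36 36 36 36.  K' ⊕ opad = 9b 4d 5c 5c 5c 5c.
Inner input = (K'⊕ipad) ∥ m = f1 27 36 36 36 36 ∥ 37 6a f1.
Inner hash: even-index sum = 645 mod 256 = 133; odd-index sum = 253 mod 256 = 253 → 85 fd.
Outer input = (K'⊕opad) ∥ inner = 9b 4d 5c 5c 5c 5c ∥ 85 fd.
Outer hash (tag): even-index sum = 472 mod 256 = 216; odd-index sum = 514 mod 256 = 2 → d8 02.

d802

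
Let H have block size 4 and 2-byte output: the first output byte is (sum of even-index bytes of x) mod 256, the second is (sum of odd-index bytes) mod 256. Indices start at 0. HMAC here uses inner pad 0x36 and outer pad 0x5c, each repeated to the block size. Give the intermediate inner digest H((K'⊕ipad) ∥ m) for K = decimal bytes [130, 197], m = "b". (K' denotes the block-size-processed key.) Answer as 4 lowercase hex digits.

4c29

Key decimal bytes [130, 197] = 82 c5 is 2 bytes ≤ B = 4; zero-pad to 4 bytes: K' = 82 c5 00 00.
K' ⊕ ipad = b4 f3 36 36.
Inner input = b4 f3 36 36 ∥ 62.
Inner hash: even-index sum = 332 mod 256 = 76; odd-index sum = 297 mod 256 = 41 → 4c 29.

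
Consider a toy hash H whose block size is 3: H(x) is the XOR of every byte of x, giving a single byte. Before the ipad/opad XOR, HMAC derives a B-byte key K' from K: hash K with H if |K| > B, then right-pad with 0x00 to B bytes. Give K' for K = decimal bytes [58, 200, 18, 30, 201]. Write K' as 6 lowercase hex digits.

|K| = 5 > B = 3, so first hash the key.
H(K): XOR 3a⊕c8⊕12⊕1e⊕c9 = 37.
Zero-pad H(K) = 37 to 3 bytes: K' = 37 00 00.

370000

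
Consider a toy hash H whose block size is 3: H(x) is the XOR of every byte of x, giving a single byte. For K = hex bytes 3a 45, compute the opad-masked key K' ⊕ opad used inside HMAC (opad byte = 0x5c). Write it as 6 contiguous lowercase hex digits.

66195c

Key hex bytes 3a 45 is 2 bytes ≤ B = 3; zero-pad to 3 bytes: K' = 3a 45 00.
XOR each byte with 0x5c: 3a⊕5c=66, 45⊕5c=19, 00⊕5c=5c.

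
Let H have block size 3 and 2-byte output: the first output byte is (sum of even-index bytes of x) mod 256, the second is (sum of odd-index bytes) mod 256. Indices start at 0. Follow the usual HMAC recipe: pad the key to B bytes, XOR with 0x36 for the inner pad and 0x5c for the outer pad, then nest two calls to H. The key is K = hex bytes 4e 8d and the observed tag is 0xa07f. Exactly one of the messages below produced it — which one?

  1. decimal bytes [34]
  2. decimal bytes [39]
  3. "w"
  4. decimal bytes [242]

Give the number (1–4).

3

Key hex bytes 4e 8d is 2 bytes ≤ B = 3; zero-pad to 3 bytes: K' = 4e 8d 00.
K' ⊕ ipad = 78 bb 36; K' ⊕ opad = 12 d1 5c.
m1: inner = H(78 bb 36 22) = ae dd; tag = H(12 d1 5c ae dd) = 4b7f
m2: inner = H(78 bb 36 27) = ae e2; tag = H(12 d1 5c ae e2) = 507f
m3: inner = H(78 bb 36 77) = ae 32; tag = H(12 d1 5c ae 32) = a07f ← matches
m4: inner = H(78 bb 36 f2) = ae ad; tag = H(12 d1 5c ae ad) = 1b7f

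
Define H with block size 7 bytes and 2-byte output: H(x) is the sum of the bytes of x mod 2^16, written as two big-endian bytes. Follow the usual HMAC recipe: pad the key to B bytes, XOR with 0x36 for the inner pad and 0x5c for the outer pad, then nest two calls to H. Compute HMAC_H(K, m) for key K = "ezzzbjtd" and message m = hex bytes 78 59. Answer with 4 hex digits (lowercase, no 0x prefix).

02ad

Key "ezzzbjtd" = 65 7a 7a 7a 62 6a 74 64 is 8 bytes > B = 7, so hash it first: H(key) = 03 77, then zero-pad to 7 bytes: K' = 03 77 00 00 00 00 00.
K' ⊕ ipad = 35 41 36 36 36 36 36.  K' ⊕ opad = 5f 2b 5c 5c 5c 5c 5c.
Inner input = (K'⊕ipad) ∥ m = 35 41 36 36 36 36 36 ∥ 78 59.
Inner hash: sum = 53+65+54+54+54+54+54+120+89 = 597 → 02 55.
Outer input = (K'⊕opad) ∥ inner = 5f 2b 5c 5c 5c 5c 5c ∥ 02 55.
Outer hash (tag): sum = 95+43+92+92+92+92+92+2+85 = 685 → 02 ad.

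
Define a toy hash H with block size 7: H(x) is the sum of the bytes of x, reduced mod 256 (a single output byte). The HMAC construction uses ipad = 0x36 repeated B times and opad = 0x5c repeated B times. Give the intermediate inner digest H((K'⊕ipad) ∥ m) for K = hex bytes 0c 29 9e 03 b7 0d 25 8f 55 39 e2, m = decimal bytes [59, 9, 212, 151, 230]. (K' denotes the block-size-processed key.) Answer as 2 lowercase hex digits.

Key hex bytes 0c 29 9e 03 b7 0d 25 8f 55 39 e2 is 11 bytes > B = 7, so hash it first: H(key) = be, then zero-pad to 7 bytes: K' = be 00 00 00 00 00 00.
K' ⊕ ipad = 88 36 36 36 36 36 36.
Inner input = 88 36 36 36 36 36 36 ∥ 3b 09 d4 97 e6.
Inner hash: sum = 136+54+54+54+54+54+54+59+9+212+151+230 = 1121; mod 256 = 97 → 61.

61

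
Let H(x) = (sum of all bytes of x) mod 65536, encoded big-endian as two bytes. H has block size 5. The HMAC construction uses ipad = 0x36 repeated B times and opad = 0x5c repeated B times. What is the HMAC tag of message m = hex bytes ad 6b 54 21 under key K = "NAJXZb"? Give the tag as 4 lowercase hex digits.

Key "NAJXZb" = 4e 41 4a 58 5a 62 is 6 bytes > B = 5, so hash it first: H(key) = 01 ed, then zero-pad to 5 bytes: K' = 01 ed 00 00 00.
K' ⊕ ipad = 37 db 36 36 36.  K' ⊕ opad = 5d b1 5c 5c 5c.
Inner input = (K'⊕ipad) ∥ m = 37 db 36 36 36 ∥ ad 6b 54 21.
Inner hash: sum = 55+219+54+54+54+173+107+84+33 = 833 → 03 41.
Outer input = (K'⊕opad) ∥ inner = 5d b1 5c 5c 5c ∥ 03 41.
Outer hash (tag): sum = 93+177+92+92+92+3+65 = 614 → 02 66.

0266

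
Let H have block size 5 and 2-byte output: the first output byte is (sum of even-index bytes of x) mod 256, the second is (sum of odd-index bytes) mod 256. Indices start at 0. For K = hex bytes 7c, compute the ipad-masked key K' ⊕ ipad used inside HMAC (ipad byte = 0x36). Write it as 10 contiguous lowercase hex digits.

Key hex bytes 7c is 1 byte ≤ B = 5; zero-pad to 5 bytes: K' = 7c 00 00 00 00.
XOR each byte with 0x36: 7c⊕36=4a, 00⊕36=36, 00⊕36=36, 00⊕36=36, 00⊕36=36.

4a36363636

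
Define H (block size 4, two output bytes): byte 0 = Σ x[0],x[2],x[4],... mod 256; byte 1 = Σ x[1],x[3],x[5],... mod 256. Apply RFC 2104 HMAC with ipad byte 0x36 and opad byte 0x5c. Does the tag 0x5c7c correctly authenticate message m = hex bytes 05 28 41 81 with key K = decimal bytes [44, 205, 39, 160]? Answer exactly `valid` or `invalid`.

invalid

Key decimal bytes [44, 205, 39, 160] = 2c cd 27 a0 is exactly B = 4 bytes: K' = 2c cd 27 a0.
K' ⊕ ipad = 1a fb 11 96; K' ⊕ opad = 70 91 7b fc.
Inner hash: even-index sum = 113 mod 256 = 113; odd-index sum = 570 mod 256 = 58 → 71 3a.
Outer hash (recomputed tag): even-index sum = 348 mod 256 = 92; odd-index sum = 455 mod 256 = 199 → 5c c7.
Recomputed tag = 5cc7; claimed = 5c7c → mismatch.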